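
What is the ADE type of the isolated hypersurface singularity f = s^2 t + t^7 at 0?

D_8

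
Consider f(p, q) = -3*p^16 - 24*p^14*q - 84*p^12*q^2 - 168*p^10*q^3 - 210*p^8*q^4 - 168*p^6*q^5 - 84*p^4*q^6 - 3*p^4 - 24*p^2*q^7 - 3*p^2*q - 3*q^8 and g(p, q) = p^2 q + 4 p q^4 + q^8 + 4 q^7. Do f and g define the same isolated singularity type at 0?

The Hessian of f at 0 is [[0, 0], [0, 0]] with rank 0, so corank 2. A Groebner basis of the Jacobian ideal J(f) in C{p,q} is {p^2/8 + q^7, p^3, p*q}; counting standard monomials gives mu = 9. Corank 2; j^3 = -3*p^2*q has shape L^2 M (L != M), so D-series; mu = 9 gives D_9. The Hessian of g at 0 is [[0, 0], [0, 0]] with rank 0, so corank 2. A Groebner basis of the Jacobian ideal J(g) in C{p,q} is {p^2*q^2, p^2*q + p^2/2 + p*q^3, p*q/2 + q^4, p^3}; counting standard monomials gives mu = 9. Corank 2; j^3 = p^2*q has shape L^2 M (L != M), so D-series; mu = 9 gives D_9. Both have type D_9, hence right-equivalent.

Yes.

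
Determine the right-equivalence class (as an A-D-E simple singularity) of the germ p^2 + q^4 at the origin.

The Hessian of f at 0 has rank 1. Corank 1: A-series; mu = 3 gives A_3.

A_{3}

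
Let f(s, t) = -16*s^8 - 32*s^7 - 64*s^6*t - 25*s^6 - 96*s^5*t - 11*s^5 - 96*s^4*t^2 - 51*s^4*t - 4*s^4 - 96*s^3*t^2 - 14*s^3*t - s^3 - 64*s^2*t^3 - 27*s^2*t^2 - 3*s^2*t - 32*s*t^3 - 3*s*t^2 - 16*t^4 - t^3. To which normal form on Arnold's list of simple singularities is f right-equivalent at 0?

The Hessian of f at 0 has rank 0. Corank 2; j^3 = -(s + t)^3 is a perfect cube, so E-series; the 4-jet and mu = 6 give E_6.

E6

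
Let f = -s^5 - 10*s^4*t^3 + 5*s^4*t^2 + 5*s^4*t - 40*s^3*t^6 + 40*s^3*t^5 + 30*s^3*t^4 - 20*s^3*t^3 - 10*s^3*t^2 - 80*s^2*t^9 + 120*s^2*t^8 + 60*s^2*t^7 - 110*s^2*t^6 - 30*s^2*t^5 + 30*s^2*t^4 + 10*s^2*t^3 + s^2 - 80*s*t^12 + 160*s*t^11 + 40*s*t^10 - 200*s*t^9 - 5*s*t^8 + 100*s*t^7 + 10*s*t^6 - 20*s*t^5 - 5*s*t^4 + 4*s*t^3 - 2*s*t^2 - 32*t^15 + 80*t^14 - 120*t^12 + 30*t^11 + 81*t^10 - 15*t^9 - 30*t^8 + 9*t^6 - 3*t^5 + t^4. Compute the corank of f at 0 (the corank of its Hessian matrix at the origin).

1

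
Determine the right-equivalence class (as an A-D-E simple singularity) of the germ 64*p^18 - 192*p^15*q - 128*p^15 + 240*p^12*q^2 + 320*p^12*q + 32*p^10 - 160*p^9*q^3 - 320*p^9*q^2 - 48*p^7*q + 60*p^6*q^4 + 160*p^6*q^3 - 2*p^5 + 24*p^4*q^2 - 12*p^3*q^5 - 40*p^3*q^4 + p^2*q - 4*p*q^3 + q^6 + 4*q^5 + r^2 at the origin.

The Hessian of f at 0 has rank 1. Corank 2; j^3 = p^2*q has shape L^2 M (L != M), so D-series; mu = 7 gives D_7.

D_7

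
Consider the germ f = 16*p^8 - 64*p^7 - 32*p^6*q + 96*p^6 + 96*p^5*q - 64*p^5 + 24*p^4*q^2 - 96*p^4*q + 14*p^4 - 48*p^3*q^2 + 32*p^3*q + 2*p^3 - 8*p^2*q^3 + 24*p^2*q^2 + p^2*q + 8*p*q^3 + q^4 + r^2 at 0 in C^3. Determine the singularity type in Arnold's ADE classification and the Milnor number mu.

The Hessian of f at 0 has rank 1. Corank 2; j^3 = p^2*(2*p + q) has shape L^2 M (L != M), so D-series; mu = 5 gives D_5.

Type D_{5}, Milnor number mu = 5.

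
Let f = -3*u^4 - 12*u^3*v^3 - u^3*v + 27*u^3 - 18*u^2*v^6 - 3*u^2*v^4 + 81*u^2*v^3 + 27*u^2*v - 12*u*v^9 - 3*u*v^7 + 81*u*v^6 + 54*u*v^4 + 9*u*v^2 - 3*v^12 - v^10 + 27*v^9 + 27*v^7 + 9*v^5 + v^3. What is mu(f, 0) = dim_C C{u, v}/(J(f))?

7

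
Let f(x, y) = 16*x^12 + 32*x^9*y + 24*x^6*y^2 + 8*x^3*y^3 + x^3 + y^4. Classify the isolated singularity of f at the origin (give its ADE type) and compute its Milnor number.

The Hessian of f at 0 is [[0, 0], [0, 0]] with rank 0, so corank 2. A Groebner basis of the Jacobian ideal J(f) in C{x,y} is {y^3, x^2}; counting standard monomials gives mu = 6. Corank 2; j^3 = x^3 is a perfect cube, so E-series; the 4-jet and mu = 6 give E_6.

Type E_{6}, Milnor number mu = 6.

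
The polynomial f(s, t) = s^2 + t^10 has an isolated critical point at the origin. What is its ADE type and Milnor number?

Type A_9, Milnor number mu = 9.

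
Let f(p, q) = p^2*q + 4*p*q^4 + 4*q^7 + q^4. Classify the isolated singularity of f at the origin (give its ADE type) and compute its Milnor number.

Type D_{5}, Milnor number mu = 5.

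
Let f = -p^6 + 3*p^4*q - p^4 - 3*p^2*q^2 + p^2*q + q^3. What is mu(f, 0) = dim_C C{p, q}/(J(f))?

The Hessian of f at 0 is [[0, 0], [0, 0]] with rank 0, so corank 2. A Groebner basis of the Jacobian ideal J(f) in C{p,q} is {q^3, p^2 + 3*q^2, p*q}; counting standard monomials gives mu = 4. Corank 2; j^3 = q*(p^2 + q^2) splits into three distinct lines over C (the quadratic factor has nonzero discriminant), so D_4.

4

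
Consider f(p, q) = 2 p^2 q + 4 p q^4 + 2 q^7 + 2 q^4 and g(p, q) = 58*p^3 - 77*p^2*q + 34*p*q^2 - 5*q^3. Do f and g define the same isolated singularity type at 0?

The Hessian of f at 0 is [[0, 0], [0, 0]] with rank 0, so corank 2. A Groebner basis of the Jacobian ideal J(f) in C{p,q} is {p^3, p^2/4 + q^3, p*q}; counting standard monomials gives mu = 5. Corank 2; j^3 = 2*p^2*q has shape L^2 M (L != M), so D-series; mu = 5 gives D_5. The Hessian of g at 0 is [[0, 0], [0, 0]] with rank 0, so corank 2. A Groebner basis of the Jacobian ideal J(g) in C{p,q} is {q^3, p^2 - q^2/13, p*q - 4*q^2/13}; counting standard monomials gives mu = 4. Corank 2; j^3 = (2*p - q)*(29*p^2 - 24*p*q + 5*q^2) splits into three distinct lines over C (the quadratic factor has nonzero discriminant), so D_4. f is D_5 but g is D_4, hence not right-equivalent.

No.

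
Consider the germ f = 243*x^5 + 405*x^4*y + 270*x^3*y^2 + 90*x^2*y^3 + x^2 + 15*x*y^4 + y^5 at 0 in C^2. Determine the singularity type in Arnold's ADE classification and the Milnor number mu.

The Hessian of f at 0 is [[2, 0], [0, 0]] with rank 1, so corank 1. A Groebner basis of the Jacobian ideal J(f) in C{x,y} is {y^4, x}; counting standard monomials gives mu = 4. Corank 1: A-series; mu = 4 gives A_4.

Type A_4, Milnor number mu = 4.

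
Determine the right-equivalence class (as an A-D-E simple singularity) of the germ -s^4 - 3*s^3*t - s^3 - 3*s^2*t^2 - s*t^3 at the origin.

E_{7}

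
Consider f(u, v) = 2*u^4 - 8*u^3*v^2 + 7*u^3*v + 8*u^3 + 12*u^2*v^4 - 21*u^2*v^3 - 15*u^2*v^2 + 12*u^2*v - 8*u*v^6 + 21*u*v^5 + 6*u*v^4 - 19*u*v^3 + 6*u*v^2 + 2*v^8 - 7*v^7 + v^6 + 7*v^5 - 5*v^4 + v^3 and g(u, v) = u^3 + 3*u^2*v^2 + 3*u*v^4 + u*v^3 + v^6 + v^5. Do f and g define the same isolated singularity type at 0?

Yes.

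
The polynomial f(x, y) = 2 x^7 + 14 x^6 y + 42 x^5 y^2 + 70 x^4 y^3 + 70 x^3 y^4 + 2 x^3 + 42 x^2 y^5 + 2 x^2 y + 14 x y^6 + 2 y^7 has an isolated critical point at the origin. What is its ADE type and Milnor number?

Type D_8, Milnor number mu = 8.

The Hessian of f at 0 is [[0, 0], [0, 0]] with rank 0, so corank 2. A Groebner basis of the Jacobian ideal J(f) in C{x,y} is {-x*y/7 + y^6, x*y^2, x^2 + x*y}; counting standard monomials gives mu = 8. Corank 2; j^3 = 2*x^2*(x + y) has shape L^2 M (L != M), so D-series; mu = 8 gives D_8.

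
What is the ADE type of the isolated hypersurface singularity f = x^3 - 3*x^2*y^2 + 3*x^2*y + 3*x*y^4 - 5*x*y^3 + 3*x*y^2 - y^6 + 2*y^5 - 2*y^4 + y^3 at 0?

The Hessian of f at 0 has rank 0. Corank 2; j^3 = (x + y)^3 is a perfect cube, so E-series; the 4-jet and mu = 7 give E_7.

E_{7}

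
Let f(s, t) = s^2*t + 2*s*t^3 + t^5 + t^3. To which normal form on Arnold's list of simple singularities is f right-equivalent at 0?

D_{4}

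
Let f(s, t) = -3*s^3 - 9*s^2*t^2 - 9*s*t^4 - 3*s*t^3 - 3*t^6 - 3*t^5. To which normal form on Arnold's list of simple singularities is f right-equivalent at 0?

The Hessian of f at 0 is [[0, 0], [0, 0]] with rank 0, so corank 2. A Groebner basis of the Jacobian ideal J(f) in C{s,t} is {-s^2 + t^4 - t^3/3, s^3, s^2*t + s^2/3 + t^3/9, s^2 + s*t^2 + t^3/3}; counting standard monomials gives mu = 7. Corank 2; j^3 = -3*s^3 is a perfect cube, so E-series; the 4-jet and mu = 7 give E_7.

E_{7}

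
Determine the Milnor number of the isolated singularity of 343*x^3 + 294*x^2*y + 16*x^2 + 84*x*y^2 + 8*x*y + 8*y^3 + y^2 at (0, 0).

2

The Hessian of f at 0 is [[32, 8], [8, 2]] with rank 1, so corank 1. A Groebner basis of the Jacobian ideal J(f) in C{x,y} is {y^2, x + y/4}; counting standard monomials gives mu = 2. Corank 1: A-series; mu = 2 gives A_2.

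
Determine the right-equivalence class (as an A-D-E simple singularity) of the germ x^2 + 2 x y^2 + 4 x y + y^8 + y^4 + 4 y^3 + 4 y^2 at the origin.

A_7

The Hessian of f at 0 is [[2, 4], [4, 8]] with rank 1, so corank 1. A Groebner basis of the Jacobian ideal J(f) in C{x,y} is {x^4 + 24*x^3 + 112*x^2*y - 176*x^2 - 448*x*y + 192*x + 384*y, x^3*y - 6*x^3 - 24*x^2*y + 32*x^2 + 80*x*y - 32*x - 64*y, x + y^2 + 2*y}; counting standard monomials gives mu = 7. Corank 1: A-series; mu = 7 gives A_7.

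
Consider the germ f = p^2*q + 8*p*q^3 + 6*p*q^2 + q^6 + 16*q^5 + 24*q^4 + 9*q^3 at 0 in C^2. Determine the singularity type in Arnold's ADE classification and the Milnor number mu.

Type D7, Milnor number mu = 7.

The Hessian of f at 0 is [[0, 0], [0, 0]] with rank 0, so corank 2. A Groebner basis of the Jacobian ideal J(f) in C{p,q} is {p^3 - 24*p^2 - 123*p*q^2 - 117*p*q/2 + 81*q^2/2, p^2*q + 8*p^2/3 + 50*p*q^2/3 + 23*p*q/4 - 27*q^2/4, p*q/4 + q^3 + 3*q^2/4}; counting standard monomials gives mu = 7. Corank 2; j^3 = q*(p + 3*q)^2 has shape L^2 M (L != M), so D-series; mu = 7 gives D_7.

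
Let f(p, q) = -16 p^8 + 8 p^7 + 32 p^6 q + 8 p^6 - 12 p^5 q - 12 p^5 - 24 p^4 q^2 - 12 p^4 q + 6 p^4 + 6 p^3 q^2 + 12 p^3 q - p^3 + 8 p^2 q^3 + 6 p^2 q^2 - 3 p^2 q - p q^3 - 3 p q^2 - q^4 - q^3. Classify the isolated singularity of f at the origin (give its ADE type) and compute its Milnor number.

The Hessian of f at 0 has rank 0. Corank 2; j^3 = -(p + q)^3 is a perfect cube, so E-series; the 4-jet and mu = 7 give E_7.

Type E7, Milnor number mu = 7.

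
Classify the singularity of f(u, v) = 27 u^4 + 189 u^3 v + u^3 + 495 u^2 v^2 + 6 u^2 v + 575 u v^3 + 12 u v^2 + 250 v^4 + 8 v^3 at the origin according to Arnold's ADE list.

E_7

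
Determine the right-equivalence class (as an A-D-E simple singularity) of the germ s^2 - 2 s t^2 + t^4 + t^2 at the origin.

The Hessian of f at 0 has rank 2. Corank 0: nondegenerate Morse point, so A_1.

A_1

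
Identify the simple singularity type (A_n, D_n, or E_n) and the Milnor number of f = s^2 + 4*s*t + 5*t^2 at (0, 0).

Type A1, Milnor number mu = 1.

The Hessian of f at 0 has rank 2. Corank 0: nondegenerate Morse point, so A_1.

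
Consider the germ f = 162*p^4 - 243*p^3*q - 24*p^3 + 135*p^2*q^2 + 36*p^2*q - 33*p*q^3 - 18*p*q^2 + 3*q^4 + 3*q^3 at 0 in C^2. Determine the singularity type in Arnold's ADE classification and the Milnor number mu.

Type E_{7}, Milnor number mu = 7.

The Hessian of f at 0 has rank 0. Corank 2; j^3 = -3*(2*p - q)^3 is a perfect cube, so E-series; the 4-jet and mu = 7 give E_7.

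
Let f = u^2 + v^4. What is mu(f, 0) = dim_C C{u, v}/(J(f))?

3

The Hessian of f at 0 has rank 1. Corank 1: A-series; mu = 3 gives A_3.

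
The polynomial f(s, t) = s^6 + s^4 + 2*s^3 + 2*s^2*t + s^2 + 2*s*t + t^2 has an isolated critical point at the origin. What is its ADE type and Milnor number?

The Hessian of f at 0 has rank 1. Corank 1: A-series; mu = 5 gives A_5.

Type A_5, Milnor number mu = 5.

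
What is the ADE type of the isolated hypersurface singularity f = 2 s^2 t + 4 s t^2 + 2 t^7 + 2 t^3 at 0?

The Hessian of f at 0 is [[0, 0], [0, 0]] with rank 0, so corank 2. A Groebner basis of the Jacobian ideal J(f) in C{s,t} is {s^2/7 + t^6 - t^2/7, s^3 + t^3, s*t + t^2}; counting standard monomials gives mu = 8. Corank 2; j^3 = 2*t*(s + t)^2 has shape L^2 M (L != M), so D-series; mu = 8 gives D_8.

D_{8}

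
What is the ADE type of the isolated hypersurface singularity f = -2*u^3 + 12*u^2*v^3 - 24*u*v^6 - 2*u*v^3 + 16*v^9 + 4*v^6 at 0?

E7

The Hessian of f at 0 has rank 0. Corank 2; j^3 = -2*u^3 is a perfect cube, so E-series; the 4-jet and mu = 7 give E_7.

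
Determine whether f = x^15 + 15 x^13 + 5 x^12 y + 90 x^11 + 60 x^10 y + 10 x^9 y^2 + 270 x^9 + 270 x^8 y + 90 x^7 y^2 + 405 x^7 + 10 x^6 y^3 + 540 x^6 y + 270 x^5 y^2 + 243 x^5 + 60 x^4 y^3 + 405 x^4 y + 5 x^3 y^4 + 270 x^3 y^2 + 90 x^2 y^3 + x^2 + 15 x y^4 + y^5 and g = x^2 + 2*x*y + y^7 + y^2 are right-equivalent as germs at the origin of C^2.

The Hessian of f at 0 is [[2, 0], [0, 0]] with rank 1, so corank 1. A Groebner basis of the Jacobian ideal J(f) in C{x,y} is {y^4, x}; counting standard monomials gives mu = 4. Corank 1: A-series; mu = 4 gives A_4. The Hessian of g at 0 is [[2, 2], [2, 2]] with rank 1, so corank 1. A Groebner basis of the Jacobian ideal J(g) in C{x,y} is {y^6, x + y}; counting standard monomials gives mu = 6. Corank 1: A-series; mu = 6 gives A_6. f is A_4 but g is A_6, hence not right-equivalent.

No.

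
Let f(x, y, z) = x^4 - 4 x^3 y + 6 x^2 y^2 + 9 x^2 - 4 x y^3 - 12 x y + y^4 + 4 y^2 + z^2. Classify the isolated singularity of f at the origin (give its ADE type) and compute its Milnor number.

Type A3, Milnor number mu = 3.

The Hessian of f at 0 has rank 2. Corank 1: A-series; mu = 3 gives A_3.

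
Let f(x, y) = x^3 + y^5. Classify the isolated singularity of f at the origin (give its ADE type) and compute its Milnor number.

Type E8, Milnor number mu = 8.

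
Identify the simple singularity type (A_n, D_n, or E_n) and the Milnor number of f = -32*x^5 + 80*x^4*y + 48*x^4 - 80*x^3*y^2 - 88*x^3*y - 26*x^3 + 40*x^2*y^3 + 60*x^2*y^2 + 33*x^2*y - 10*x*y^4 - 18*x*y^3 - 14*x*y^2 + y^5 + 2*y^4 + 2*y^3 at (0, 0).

Type D4, Milnor number mu = 4.

The Hessian of f at 0 has rank 0. Corank 2; j^3 = -(2*x - y)*(13*x^2 - 10*x*y + 2*y^2) splits into three distinct lines over C (the quadratic factor has nonzero discriminant), so D_4.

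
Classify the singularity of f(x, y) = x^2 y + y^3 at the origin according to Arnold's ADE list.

D_4

The Hessian of f at 0 is [[0, 0], [0, 0]] with rank 0, so corank 2. A Groebner basis of the Jacobian ideal J(f) in C{x,y} is {y^3, x^2 + 3*y^2, x*y}; counting standard monomials gives mu = 4. Corank 2; j^3 = y*(x^2 + y^2) splits into three distinct lines over C (the quadratic factor has nonzero discriminant), so D_4.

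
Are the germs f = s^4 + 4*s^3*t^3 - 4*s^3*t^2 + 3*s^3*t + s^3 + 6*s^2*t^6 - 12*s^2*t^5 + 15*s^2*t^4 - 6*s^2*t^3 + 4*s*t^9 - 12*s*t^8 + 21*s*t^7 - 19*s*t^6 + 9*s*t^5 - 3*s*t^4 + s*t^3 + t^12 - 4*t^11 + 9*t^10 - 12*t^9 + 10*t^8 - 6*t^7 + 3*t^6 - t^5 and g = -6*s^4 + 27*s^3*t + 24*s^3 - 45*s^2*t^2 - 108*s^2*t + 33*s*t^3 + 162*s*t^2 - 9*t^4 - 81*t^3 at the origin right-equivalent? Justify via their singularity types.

Yes.

The Hessian of f at 0 is [[0, 0], [0, 0]] with rank 0, so corank 2. A Groebner basis of the Jacobian ideal J(f) in C{s,t} is {-s^2/2 + t^4 - t^3/6, s^3, s^2*t + s^2/6 + t^3/18, -5*s^2/6 + s*t^2 - 5*t^3/18}; counting standard monomials gives mu = 7. Corank 2; j^3 = s^3 is a perfect cube, so E-series; the 4-jet and mu = 7 give E_7. The Hessian of g at 0 is [[0, 0], [0, 0]] with rank 0, so corank 2. A Groebner basis of the Jacobian ideal J(g) in C{s,t} is {768*s^2 - 2304*s*t + t^4 - 8*t^3 + 1728*t^2, s^3 - 180*s^2 + 540*s*t - 3*t^3/2 - 405*t^2, s^2*t - 88*s^2 + 264*s*t - 4*t^3/3 - 198*t^2, -32*s^2 + s*t^2 + 96*s*t - 7*t^3/6 - 72*t^2}; counting standard monomials gives mu = 7. Corank 2; j^3 = 3*(2*s - 3*t)^3 is a perfect cube, so E-series; the 4-jet and mu = 7 give E_7. Both have type E_7, hence right-equivalent.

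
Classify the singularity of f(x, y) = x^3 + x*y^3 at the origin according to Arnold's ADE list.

E_{7}

The Hessian of f at 0 has rank 0. Corank 2; j^3 = x^3 is a perfect cube, so E-series; the 4-jet and mu = 7 give E_7.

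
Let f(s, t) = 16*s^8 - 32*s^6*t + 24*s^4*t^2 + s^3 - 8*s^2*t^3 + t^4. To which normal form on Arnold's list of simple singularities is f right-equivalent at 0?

E6

The Hessian of f at 0 has rank 0. Corank 2; j^3 = s^3 is a perfect cube, so E-series; the 4-jet and mu = 6 give E_6.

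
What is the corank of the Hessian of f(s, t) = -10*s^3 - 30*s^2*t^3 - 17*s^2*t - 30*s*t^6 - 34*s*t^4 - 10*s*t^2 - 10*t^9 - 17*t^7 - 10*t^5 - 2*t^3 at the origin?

2

Hessian at 0 has rank 0.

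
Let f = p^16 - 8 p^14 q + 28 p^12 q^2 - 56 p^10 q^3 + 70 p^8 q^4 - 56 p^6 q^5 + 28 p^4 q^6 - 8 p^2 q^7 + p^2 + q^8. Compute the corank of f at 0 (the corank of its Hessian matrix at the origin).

Hessian at 0 has rank 1.

1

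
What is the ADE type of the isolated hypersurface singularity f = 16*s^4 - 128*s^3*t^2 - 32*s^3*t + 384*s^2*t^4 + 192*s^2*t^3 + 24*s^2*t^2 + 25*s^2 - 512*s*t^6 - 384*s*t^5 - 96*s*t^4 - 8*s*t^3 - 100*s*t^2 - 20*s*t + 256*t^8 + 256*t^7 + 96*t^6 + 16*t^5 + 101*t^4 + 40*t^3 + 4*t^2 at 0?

A_3

The Hessian of f at 0 has rank 1. Corank 1: A-series; mu = 3 gives A_3.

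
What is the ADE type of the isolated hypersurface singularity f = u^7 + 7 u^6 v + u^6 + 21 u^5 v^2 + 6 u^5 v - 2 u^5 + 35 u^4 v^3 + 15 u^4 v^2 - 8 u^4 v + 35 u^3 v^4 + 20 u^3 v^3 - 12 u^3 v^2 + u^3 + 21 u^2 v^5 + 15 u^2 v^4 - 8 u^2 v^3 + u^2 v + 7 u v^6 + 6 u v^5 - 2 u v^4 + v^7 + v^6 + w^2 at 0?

The Hessian of f at 0 has rank 1. Corank 2; j^3 = u^2*(u + v) has shape L^2 M (L != M), so D-series; mu = 7 gives D_7.

D7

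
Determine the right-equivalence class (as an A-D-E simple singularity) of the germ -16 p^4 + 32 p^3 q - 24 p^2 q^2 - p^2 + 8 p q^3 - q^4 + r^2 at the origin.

The Hessian of f at 0 has rank 2. Corank 1: A-series; mu = 3 gives A_3.

A3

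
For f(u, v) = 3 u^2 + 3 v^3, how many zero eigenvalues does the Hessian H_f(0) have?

1

Hessian at 0 has rank 1.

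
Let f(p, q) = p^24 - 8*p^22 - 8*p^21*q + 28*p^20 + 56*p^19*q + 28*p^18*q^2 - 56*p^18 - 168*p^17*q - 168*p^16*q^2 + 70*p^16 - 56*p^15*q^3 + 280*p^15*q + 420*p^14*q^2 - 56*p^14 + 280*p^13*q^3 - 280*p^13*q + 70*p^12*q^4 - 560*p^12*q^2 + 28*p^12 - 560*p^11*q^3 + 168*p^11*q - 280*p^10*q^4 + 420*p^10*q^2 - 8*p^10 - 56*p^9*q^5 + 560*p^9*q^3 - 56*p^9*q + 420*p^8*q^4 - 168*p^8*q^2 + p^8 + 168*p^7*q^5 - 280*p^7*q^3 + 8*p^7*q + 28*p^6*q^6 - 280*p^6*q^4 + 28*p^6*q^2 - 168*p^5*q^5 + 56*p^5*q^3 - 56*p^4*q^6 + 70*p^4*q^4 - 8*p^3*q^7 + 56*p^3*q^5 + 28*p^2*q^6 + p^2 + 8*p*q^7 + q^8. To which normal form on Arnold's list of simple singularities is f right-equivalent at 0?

A7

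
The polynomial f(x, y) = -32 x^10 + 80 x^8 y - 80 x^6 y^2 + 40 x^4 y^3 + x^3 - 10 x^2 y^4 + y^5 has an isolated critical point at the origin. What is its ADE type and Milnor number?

Type E8, Milnor number mu = 8.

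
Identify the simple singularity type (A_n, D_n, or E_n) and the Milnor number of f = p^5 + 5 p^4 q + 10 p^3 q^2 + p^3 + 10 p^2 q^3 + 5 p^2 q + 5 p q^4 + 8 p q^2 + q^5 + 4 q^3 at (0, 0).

The Hessian of f at 0 has rank 0. Corank 2; j^3 = (p + q)*(p + 2*q)^2 has shape L^2 M (L != M), so D-series; mu = 6 gives D_6.

Type D_{6}, Milnor number mu = 6.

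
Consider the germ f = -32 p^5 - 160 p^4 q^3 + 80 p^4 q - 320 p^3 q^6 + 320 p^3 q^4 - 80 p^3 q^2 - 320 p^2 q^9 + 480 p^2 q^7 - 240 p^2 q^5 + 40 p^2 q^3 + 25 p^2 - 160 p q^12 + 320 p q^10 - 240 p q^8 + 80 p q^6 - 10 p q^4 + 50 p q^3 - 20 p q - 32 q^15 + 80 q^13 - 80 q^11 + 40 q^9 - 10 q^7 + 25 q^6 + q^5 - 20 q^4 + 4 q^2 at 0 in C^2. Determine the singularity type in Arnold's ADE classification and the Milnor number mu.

Type A_{4}, Milnor number mu = 4.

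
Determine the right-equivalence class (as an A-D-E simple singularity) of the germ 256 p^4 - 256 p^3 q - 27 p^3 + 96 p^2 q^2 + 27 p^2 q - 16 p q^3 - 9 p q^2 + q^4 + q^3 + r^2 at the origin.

E6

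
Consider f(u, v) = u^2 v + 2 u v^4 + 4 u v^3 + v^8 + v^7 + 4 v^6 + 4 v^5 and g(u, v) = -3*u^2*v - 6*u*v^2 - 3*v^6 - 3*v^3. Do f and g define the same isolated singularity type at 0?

No.

The Hessian of f at 0 is [[0, 0], [0, 0]] with rank 0, so corank 2. A Groebner basis of the Jacobian ideal J(f) in C{u,v} is {u^2*v^2 - 12*u^2*v/11 + 4*u^2/11 - 32*u*v^2/11 + 80*u*v/11 + 160*v^3/11, 8*u^2*v/33 + u^2/33 + u*v^3 - 10*u*v^2/11 + 64*u*v/33 + 128*v^3/33, u*v + v^4 + 2*v^3, u^3 + 76*u^2*v/33 - 40*u^2/33 + 48*u*v^2/11 - 448*u*v/33 - 896*v^3/33}; counting standard monomials gives mu = 9. Corank 2; j^3 = u^2*v has shape L^2 M (L != M), so D-series; mu = 9 gives D_9. The Hessian of g at 0 is [[0, 0], [0, 0]] with rank 0, so corank 2. A Groebner basis of the Jacobian ideal J(g) in C{u,v} is {u^2/6 + v^5 - v^2/6, u^3 + v^3, u*v + v^2}; counting standard monomials gives mu = 7. Corank 2; j^3 = -3*v*(u + v)^2 has shape L^2 M (L != M), so D-series; mu = 7 gives D_7. f is D_9 but g is D_7, hence not right-equivalent.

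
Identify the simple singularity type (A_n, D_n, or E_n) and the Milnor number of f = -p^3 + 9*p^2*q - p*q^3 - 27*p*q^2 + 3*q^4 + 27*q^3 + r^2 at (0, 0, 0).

The Hessian of f at 0 is [[0, 0, 0], [0, 0, 0], [0, 0, 2]] with rank 1, so corank 2. A Groebner basis of the Jacobian ideal J(f) in C{p,q,r} is {p^3 - 9*p^2*q - 162*p^2 + 972*p*q - 1458*q^2, 9*p^2 + p*q^2 - 54*p*q + 81*q^2, 3*p^2 - 18*p*q + q^3 + 27*q^2, r}; counting standard monomials gives mu = 7. Corank 2; j^3 = -(p - 3*q)^3 is a perfect cube, so E-series; the 4-jet and mu = 7 give E_7.

Type E7, Milnor number mu = 7.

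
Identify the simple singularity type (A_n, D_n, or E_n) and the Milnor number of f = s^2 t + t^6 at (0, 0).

Type D_{7}, Milnor number mu = 7.

The Hessian of f at 0 has rank 0. Corank 2; j^3 = s^2*t has shape L^2 M (L != M), so D-series; mu = 7 gives D_7.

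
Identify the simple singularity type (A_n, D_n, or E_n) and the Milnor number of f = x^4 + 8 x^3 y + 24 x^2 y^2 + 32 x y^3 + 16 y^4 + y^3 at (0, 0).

Type E6, Milnor number mu = 6.

The Hessian of f at 0 has rank 0. Corank 2; j^3 = y^3 is a perfect cube, so E-series; the 4-jet and mu = 6 give E_6.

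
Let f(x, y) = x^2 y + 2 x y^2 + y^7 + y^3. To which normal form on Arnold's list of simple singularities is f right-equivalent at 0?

The Hessian of f at 0 is [[0, 0], [0, 0]] with rank 0, so corank 2. A Groebner basis of the Jacobian ideal J(f) in C{x,y} is {x^2/7 + y^6 - y^2/7, x^3 + y^3, x*y + y^2}; counting standard monomials gives mu = 8. Corank 2; j^3 = y*(x + y)^2 has shape L^2 M (L != M), so D-series; mu = 8 gives D_8.

D8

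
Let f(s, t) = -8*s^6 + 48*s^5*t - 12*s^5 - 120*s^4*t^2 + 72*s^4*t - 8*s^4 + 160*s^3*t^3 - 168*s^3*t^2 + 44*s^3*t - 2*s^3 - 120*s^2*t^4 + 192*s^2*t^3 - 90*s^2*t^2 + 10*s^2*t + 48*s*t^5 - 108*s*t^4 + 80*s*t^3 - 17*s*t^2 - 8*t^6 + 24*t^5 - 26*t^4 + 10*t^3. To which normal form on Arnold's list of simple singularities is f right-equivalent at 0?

D_4

The Hessian of f at 0 is [[0, 0], [0, 0]] with rank 0, so corank 2. A Groebner basis of the Jacobian ideal J(f) in C{s,t} is {t^3, s^2 - 11*t^2/2, s*t - 5*t^2/2}; counting standard monomials gives mu = 4. Corank 2; j^3 = -(s - 2*t)*(2*s^2 - 6*s*t + 5*t^2) splits into three distinct lines over C (the quadratic factor has nonzero discriminant), so D_4.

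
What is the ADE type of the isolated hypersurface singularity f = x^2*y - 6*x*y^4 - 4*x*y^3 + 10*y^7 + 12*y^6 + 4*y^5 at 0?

D8

The Hessian of f at 0 has rank 0. Corank 2; j^3 = x^2*y has shape L^2 M (L != M), so D-series; mu = 8 gives D_8.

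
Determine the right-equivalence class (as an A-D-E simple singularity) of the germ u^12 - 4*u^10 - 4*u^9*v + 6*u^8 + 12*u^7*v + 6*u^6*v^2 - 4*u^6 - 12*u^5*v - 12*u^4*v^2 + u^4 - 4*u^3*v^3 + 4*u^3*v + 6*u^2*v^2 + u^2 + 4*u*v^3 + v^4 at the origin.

A_{3}

The Hessian of f at 0 has rank 1. Corank 1: A-series; mu = 3 gives A_3.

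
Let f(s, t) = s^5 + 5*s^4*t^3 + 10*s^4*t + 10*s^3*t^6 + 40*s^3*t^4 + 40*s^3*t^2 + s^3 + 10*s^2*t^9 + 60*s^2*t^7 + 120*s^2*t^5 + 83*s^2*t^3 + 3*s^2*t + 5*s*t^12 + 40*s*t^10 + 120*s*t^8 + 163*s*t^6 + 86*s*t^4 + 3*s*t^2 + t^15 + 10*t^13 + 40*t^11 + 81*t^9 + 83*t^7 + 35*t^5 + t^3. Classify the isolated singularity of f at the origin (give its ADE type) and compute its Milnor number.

Type E_8, Milnor number mu = 8.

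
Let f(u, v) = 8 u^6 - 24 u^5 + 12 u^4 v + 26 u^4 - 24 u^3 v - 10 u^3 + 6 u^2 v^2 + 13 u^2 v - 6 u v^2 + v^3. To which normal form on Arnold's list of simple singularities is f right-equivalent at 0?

D_4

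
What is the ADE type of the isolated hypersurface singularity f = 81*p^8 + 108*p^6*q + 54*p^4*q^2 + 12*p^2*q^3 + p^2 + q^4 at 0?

A_3

The Hessian of f at 0 is [[2, 0], [0, 0]] with rank 1, so corank 1. A Groebner basis of the Jacobian ideal J(f) in C{p,q} is {q^3, p}; counting standard monomials gives mu = 3. Corank 1: A-series; mu = 3 gives A_3.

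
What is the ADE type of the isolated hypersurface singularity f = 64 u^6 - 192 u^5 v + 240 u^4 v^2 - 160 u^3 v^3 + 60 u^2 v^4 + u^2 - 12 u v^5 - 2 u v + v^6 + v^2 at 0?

The Hessian of f at 0 is [[2, -2], [-2, 2]] with rank 1, so corank 1. A Groebner basis of the Jacobian ideal J(f) in C{u,v} is {v^5, u - v}; counting standard monomials gives mu = 5. Corank 1: A-series; mu = 5 gives A_5.

A5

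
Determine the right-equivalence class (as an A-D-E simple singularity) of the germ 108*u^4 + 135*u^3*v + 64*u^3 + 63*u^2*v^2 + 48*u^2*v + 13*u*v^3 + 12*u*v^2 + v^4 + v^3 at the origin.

The Hessian of f at 0 is [[0, 0], [0, 0]] with rank 0, so corank 2. A Groebner basis of the Jacobian ideal J(f) in C{u,v} is {65536*u^2/3 + 32768*u*v/3 + v^4 + 64*v^3/9 + 4096*v^2/3, u^3 + 112*u^2/3 + 56*u*v/3 + v^3/36 + 7*v^2/3, u^2*v - 832*u^2/9 - 416*u*v/9 - 5*v^3/54 - 52*v^2/9, 512*u^2/3 + u*v^2 + 256*u*v/3 + 11*v^3/36 + 32*v^2/3}; counting standard monomials gives mu = 7. Corank 2; j^3 = (4*u + v)^3 is a perfect cube, so E-series; the 4-jet and mu = 7 give E_7.

E_7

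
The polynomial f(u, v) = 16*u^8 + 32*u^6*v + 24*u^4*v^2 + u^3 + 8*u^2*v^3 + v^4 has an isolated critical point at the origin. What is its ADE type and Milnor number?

Type E6, Milnor number mu = 6.

The Hessian of f at 0 is [[0, 0], [0, 0]] with rank 0, so corank 2. A Groebner basis of the Jacobian ideal J(f) in C{u,v} is {v^3, u^2}; counting standard monomials gives mu = 6. Corank 2; j^3 = u^3 is a perfect cube, so E-series; the 4-jet and mu = 6 give E_6.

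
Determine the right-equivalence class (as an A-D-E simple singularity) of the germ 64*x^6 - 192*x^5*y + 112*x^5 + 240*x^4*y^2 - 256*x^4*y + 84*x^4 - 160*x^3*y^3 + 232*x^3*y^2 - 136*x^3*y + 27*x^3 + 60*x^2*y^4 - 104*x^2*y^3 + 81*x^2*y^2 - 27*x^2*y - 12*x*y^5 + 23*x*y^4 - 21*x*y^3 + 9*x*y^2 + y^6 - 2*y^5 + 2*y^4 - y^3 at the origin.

E_7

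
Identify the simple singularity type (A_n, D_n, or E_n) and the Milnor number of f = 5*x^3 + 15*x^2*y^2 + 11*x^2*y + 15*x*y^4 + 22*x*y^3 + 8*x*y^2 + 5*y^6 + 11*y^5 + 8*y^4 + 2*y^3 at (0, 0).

Type D_{4}, Milnor number mu = 4.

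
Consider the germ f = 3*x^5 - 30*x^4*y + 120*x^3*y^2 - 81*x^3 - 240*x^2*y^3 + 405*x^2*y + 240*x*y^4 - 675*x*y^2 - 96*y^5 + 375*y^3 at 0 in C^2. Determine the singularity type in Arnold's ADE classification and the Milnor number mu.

Type E_8, Milnor number mu = 8.

The Hessian of f at 0 is [[0, 0], [0, 0]] with rank 0, so corank 2. A Groebner basis of the Jacobian ideal J(f) in C{x,y} is {y^5, x*y^3 - 7*y^4/4, x^2 - 10*x*y/3 + 25*y^2/9}; counting standard monomials gives mu = 8. Corank 2; j^3 = -3*(3*x - 5*y)^3 is a perfect cube, so E-series; the 5-jet and mu = 8 give E_8.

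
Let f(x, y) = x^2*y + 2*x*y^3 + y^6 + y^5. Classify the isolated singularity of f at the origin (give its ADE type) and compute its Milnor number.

The Hessian of f at 0 is [[0, 0], [0, 0]] with rank 0, so corank 2. A Groebner basis of the Jacobian ideal J(f) in C{x,y} is {x^3, x^2*y + x^2/6 + x*y^2/6, x*y + y^3}; counting standard monomials gives mu = 7. Corank 2; j^3 = x^2*y has shape L^2 M (L != M), so D-series; mu = 7 gives D_7.

Type D7, Milnor number mu = 7.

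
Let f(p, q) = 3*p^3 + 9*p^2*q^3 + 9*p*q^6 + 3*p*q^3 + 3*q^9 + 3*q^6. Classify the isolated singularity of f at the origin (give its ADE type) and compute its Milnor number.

The Hessian of f at 0 is [[0, 0], [0, 0]] with rank 0, so corank 2. A Groebner basis of the Jacobian ideal J(f) in C{p,q} is {p^3, p*q^2, 3*p^2 + q^3}; counting standard monomials gives mu = 7. Corank 2; j^3 = 3*p^3 is a perfect cube, so E-series; the 4-jet and mu = 7 give E_7.

Type E7, Milnor number mu = 7.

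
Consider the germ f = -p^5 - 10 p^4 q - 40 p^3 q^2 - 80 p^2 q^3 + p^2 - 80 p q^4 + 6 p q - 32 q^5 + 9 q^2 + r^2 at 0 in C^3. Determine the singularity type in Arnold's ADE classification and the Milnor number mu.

Type A_4, Milnor number mu = 4.

The Hessian of f at 0 has rank 2. Corank 1: A-series; mu = 4 gives A_4.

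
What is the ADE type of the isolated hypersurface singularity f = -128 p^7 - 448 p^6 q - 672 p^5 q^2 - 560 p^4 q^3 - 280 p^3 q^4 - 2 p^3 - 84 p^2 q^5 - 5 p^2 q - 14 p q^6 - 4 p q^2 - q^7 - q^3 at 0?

The Hessian of f at 0 is [[0, 0], [0, 0]] with rank 0, so corank 2. A Groebner basis of the Jacobian ideal J(f) in C{p,q} is {p*q/14 + q^6 + q^2/14, p*q^2 + q^3, p^2 + 3*p*q/2 + q^2/2}; counting standard monomials gives mu = 8. Corank 2; j^3 = -(p + q)^2*(2*p + q) has shape L^2 M (L != M), so D-series; mu = 8 gives D_8.

D_{8}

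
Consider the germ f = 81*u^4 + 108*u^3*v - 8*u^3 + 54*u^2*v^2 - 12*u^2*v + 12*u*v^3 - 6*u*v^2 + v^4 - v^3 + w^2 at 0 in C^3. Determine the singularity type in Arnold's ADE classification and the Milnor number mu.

Type E6, Milnor number mu = 6.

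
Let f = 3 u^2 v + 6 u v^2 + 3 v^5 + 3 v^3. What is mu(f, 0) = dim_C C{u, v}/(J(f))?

The Hessian of f at 0 has rank 0. Corank 2; j^3 = 3*v*(u + v)^2 has shape L^2 M (L != M), so D-series; mu = 6 gives D_6.

6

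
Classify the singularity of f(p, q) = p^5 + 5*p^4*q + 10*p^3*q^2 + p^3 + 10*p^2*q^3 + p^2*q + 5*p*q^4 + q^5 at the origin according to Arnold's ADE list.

D_{6}

The Hessian of f at 0 is [[0, 0], [0, 0]] with rank 0, so corank 2. A Groebner basis of the Jacobian ideal J(f) in C{p,q} is {-p*q/5 + q^4, p*q^2, p^2 + p*q}; counting standard monomials gives mu = 6. Corank 2; j^3 = p^2*(p + q) has shape L^2 M (L != M), so D-series; mu = 6 gives D_6.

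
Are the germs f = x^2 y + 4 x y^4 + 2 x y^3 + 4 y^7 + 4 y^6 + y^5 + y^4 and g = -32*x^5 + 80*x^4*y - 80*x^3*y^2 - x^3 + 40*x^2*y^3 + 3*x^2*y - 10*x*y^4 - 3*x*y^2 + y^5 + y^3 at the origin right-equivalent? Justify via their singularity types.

The Hessian of f at 0 is [[0, 0], [0, 0]] with rank 0, so corank 2. A Groebner basis of the Jacobian ideal J(f) in C{x,y} is {x*y^2, x*y + y^3, x^2 - 4*x*y}; counting standard monomials gives mu = 5. Corank 2; j^3 = x^2*y has shape L^2 M (L != M), so D-series; mu = 5 gives D_5. The Hessian of g at 0 is [[0, 0], [0, 0]] with rank 0, so corank 2. A Groebner basis of the Jacobian ideal J(g) in C{x,y} is {y^5, x*y^3 - 7*y^4/8, x^2 - 2*x*y + y^2}; counting standard monomials gives mu = 8. Corank 2; j^3 = -(x - y)^3 is a perfect cube, so E-series; the 5-jet and mu = 8 give E_8. f is D_5 but g is E_8, hence not right-equivalent.

No.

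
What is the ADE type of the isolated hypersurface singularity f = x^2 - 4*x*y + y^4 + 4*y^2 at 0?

A_{3}

The Hessian of f at 0 is [[2, -4], [-4, 8]] with rank 1, so corank 1. A Groebner basis of the Jacobian ideal J(f) in C{x,y} is {y^3, x - 2*y}; counting standard monomials gives mu = 3. Corank 1: A-series; mu = 3 gives A_3.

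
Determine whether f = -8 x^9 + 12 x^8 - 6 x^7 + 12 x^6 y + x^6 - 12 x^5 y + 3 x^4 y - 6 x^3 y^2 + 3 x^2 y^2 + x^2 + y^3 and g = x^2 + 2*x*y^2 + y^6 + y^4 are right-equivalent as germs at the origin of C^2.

No.

The Hessian of f at 0 is [[2, 0], [0, 0]] with rank 1, so corank 1. A Groebner basis of the Jacobian ideal J(f) in C{x,y} is {y^2, x}; counting standard monomials gives mu = 2. Corank 1: A-series; mu = 2 gives A_2. The Hessian of g at 0 is [[2, 0], [0, 0]] with rank 1, so corank 1. A Groebner basis of the Jacobian ideal J(g) in C{x,y} is {x^3, x^2*y, x + y^2}; counting standard monomials gives mu = 5. Corank 1: A-series; mu = 5 gives A_5. f is A_2 but g is A_5, hence not right-equivalent.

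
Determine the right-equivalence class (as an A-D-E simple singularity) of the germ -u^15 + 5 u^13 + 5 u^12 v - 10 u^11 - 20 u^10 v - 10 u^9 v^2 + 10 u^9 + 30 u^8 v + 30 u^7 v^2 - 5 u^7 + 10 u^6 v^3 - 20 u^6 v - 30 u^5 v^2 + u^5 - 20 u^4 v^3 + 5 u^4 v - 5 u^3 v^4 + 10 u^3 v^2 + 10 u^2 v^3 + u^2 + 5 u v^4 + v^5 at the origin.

A_{4}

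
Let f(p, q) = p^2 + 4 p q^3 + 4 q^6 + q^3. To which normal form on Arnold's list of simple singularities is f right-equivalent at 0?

The Hessian of f at 0 has rank 1. Corank 1: A-series; mu = 2 gives A_2.

A_{2}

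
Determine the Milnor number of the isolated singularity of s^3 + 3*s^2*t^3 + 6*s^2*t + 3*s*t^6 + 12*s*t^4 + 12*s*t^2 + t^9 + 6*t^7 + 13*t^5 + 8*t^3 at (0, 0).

The Hessian of f at 0 is [[0, 0], [0, 0]] with rank 0, so corank 2. A Groebner basis of the Jacobian ideal J(f) in C{s,t} is {s^2/2 + s*t^3 + 2*s*t + 2*t^2, t^4, s^3 - 12*s*t^2 - 16*t^3, s^2*t + 4*s*t^2 + 4*t^3}; counting standard monomials gives mu = 8. Corank 2; j^3 = (s + 2*t)^3 is a perfect cube, so E-series; the 5-jet and mu = 8 give E_8.

8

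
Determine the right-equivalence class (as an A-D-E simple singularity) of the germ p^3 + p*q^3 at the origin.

E_7

The Hessian of f at 0 has rank 0. Corank 2; j^3 = p^3 is a perfect cube, so E-series; the 4-jet and mu = 7 give E_7.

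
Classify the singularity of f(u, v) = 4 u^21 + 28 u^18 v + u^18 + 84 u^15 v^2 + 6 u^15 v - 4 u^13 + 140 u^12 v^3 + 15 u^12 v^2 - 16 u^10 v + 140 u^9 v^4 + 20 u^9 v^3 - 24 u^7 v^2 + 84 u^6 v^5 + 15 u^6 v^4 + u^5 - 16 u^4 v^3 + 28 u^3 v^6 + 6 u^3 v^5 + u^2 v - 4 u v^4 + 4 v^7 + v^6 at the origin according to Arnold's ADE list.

D_{7}

The Hessian of f at 0 is [[0, 0], [0, 0]] with rank 0, so corank 2. A Groebner basis of the Jacobian ideal J(f) in C{u,v} is {-u*v/2 + v^4, u^3, u^2*v, u^2/3 + u*v^2}; counting standard monomials gives mu = 7. Corank 2; j^3 = u^2*v has shape L^2 M (L != M), so D-series; mu = 7 gives D_7.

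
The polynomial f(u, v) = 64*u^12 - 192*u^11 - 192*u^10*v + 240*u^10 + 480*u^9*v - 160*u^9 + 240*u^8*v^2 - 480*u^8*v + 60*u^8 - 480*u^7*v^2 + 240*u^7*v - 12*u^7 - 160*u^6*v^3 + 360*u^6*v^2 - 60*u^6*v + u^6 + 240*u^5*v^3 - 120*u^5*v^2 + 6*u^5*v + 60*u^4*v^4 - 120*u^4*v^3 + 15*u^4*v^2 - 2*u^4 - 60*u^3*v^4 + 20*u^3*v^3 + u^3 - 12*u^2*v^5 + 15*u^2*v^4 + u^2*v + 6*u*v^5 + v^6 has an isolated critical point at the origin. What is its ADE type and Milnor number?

Type D_{7}, Milnor number mu = 7.

The Hessian of f at 0 has rank 0. Corank 2; j^3 = u^2*(u + v) has shape L^2 M (L != M), so D-series; mu = 7 gives D_7.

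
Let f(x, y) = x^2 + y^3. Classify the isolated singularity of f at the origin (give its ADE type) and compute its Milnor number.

Type A_{2}, Milnor number mu = 2.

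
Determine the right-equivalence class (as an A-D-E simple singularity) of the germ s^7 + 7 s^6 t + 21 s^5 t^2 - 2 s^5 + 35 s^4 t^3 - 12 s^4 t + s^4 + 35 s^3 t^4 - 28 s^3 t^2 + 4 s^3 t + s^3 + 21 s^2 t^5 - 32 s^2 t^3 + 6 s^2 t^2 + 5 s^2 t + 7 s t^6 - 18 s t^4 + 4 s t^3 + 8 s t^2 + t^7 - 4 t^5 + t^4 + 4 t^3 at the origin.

The Hessian of f at 0 is [[0, 0], [0, 0]] with rank 0, so corank 2. A Groebner basis of the Jacobian ideal J(f) in C{s,t} is {s*t^2 + s*t/2 + t^2, -s*t/4 + t^3 - t^2/2, s^2 + 3*s*t + 2*t^2}; counting standard monomials gives mu = 5. Corank 2; j^3 = (s + t)*(s + 2*t)^2 has shape L^2 M (L != M), so D-series; mu = 5 gives D_5.

D_{5}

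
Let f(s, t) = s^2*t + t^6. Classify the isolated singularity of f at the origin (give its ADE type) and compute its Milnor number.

The Hessian of f at 0 has rank 0. Corank 2; j^3 = s^2*t has shape L^2 M (L != M), so D-series; mu = 7 gives D_7.

Type D_{7}, Milnor number mu = 7.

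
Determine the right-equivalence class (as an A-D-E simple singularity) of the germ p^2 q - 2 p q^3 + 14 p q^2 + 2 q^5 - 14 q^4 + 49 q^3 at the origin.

D6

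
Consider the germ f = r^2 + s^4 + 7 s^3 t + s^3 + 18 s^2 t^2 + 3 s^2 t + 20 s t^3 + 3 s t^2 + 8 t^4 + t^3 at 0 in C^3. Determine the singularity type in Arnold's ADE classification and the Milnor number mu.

Type E7, Milnor number mu = 7.

The Hessian of f at 0 is [[0, 0, 0], [0, 0, 0], [0, 0, 2]] with rank 1, so corank 2. A Groebner basis of the Jacobian ideal J(f) in C{s,t,r} is {3*s^2 + 6*s*t + t^4 + t^3 + 3*t^2, s^3 + 9*s^2 + 18*s*t + 4*t^3 + 9*t^2, s^2*t - 5*s^2 - 10*s*t - 8*t^3/3 - 5*t^2, 2*s^2 + s*t^2 + 4*s*t + 5*t^3/3 + 2*t^2, r}; counting standard monomials gives mu = 7. Corank 2; j^3 = (s + t)^3 is a perfect cube, so E-series; the 4-jet and mu = 7 give E_7.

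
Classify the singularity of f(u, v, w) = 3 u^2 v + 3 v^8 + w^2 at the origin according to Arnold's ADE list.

D_9

The Hessian of f at 0 has rank 1. Corank 2; j^3 = 3*u^2*v has shape L^2 M (L != M), so D-series; mu = 9 gives D_9.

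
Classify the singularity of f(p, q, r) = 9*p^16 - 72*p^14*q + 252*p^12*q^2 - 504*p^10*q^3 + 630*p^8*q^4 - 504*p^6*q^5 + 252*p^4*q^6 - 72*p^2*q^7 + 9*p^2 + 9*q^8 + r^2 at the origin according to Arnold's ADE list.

A_7

The Hessian of f at 0 has rank 2. Corank 1: A-series; mu = 7 gives A_7.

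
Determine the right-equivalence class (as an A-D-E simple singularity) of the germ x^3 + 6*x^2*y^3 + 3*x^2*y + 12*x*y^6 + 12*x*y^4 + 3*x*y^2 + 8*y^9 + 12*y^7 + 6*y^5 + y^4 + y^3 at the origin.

E_{6}

The Hessian of f at 0 is [[0, 0], [0, 0]] with rank 0, so corank 2. A Groebner basis of the Jacobian ideal J(f) in C{x,y} is {y^3, x^2 + 2*x*y + y^2}; counting standard monomials gives mu = 6. Corank 2; j^3 = (x + y)^3 is a perfect cube, so E-series; the 4-jet and mu = 6 give E_6.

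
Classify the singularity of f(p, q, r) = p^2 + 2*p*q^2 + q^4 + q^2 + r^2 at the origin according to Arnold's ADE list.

A1

The Hessian of f at 0 has rank 3. Corank 0: nondegenerate Morse point, so A_1.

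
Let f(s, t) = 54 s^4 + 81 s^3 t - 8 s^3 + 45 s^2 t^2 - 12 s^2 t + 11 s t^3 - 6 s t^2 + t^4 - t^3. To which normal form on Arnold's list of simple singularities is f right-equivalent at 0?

The Hessian of f at 0 has rank 0. Corank 2; j^3 = -(2*s + t)^3 is a perfect cube, so E-series; the 4-jet and mu = 7 give E_7.

E_{7}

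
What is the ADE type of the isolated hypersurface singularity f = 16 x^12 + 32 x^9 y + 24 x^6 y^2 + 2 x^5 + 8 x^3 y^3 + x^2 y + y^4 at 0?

D_{5}

The Hessian of f at 0 has rank 0. Corank 2; j^3 = x^2*y has shape L^2 M (L != M), so D-series; mu = 5 gives D_5.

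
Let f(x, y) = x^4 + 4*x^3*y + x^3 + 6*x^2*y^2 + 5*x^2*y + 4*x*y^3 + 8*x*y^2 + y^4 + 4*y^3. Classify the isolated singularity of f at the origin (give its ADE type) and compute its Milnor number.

The Hessian of f at 0 has rank 0. Corank 2; j^3 = (x + y)*(x + 2*y)^2 has shape L^2 M (L != M), so D-series; mu = 5 gives D_5.

Type D_{5}, Milnor number mu = 5.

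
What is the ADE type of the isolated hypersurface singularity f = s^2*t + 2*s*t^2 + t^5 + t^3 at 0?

D_6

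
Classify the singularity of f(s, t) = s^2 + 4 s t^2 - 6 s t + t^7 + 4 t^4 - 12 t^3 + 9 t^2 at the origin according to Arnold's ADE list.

A_{6}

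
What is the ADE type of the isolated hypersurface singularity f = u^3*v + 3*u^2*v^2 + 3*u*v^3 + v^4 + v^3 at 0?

E_{7}

The Hessian of f at 0 has rank 0. Corank 2; j^3 = v^3 is a perfect cube, so E-series; the 4-jet and mu = 7 give E_7.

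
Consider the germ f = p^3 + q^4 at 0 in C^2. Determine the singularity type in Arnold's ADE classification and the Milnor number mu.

The Hessian of f at 0 has rank 0. Corank 2; j^3 = p^3 is a perfect cube, so E-series; the 4-jet and mu = 6 give E_6.

Type E_{6}, Milnor number mu = 6.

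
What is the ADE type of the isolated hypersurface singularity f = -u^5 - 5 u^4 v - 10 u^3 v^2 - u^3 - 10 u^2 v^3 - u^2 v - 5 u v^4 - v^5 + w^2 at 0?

The Hessian of f at 0 has rank 1. Corank 2; j^3 = -u^2*(u + v) has shape L^2 M (L != M), so D-series; mu = 6 gives D_6.

D_{6}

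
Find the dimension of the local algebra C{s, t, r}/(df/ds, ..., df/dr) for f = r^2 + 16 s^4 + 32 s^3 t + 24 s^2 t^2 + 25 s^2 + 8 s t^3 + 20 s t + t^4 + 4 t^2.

3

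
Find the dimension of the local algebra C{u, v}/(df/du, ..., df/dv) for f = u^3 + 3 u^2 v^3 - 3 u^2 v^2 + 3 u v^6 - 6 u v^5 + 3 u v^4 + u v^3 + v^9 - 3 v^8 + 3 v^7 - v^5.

The Hessian of f at 0 has rank 0. Corank 2; j^3 = u^3 is a perfect cube, so E-series; the 4-jet and mu = 7 give E_7.

7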